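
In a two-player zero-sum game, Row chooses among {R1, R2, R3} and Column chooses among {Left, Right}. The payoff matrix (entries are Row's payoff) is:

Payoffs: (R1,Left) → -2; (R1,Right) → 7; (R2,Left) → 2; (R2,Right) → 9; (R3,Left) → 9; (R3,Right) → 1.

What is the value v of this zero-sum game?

Row minima: R1 → -2, R2 → 2, R3 → 1; maximin = 2.
Column maxima: Left → 9, Right → 9; minimax = 9.
2 ≠ 9, so there is no saddle point; optimal play is mixed.
R1 is strictly dominated by R2, so Row never plays it.
On the remaining 2×2 (R2, R3 vs Left, Right):
Let Row play R2 with probability p. Expected payoff against Left: 2p + 9(1−p) = −7p + 9; against Right: 9p + 1(1−p) = 8p + 1.
Setting these equal: −7p + 9 = 8p + 1 ⇒ −15p = -8 ⇒ p = 8/15, and the value is (-7)·(8/15) + 9 = 79/15.
For Column: with q = P(Left), equating R2's and R3's payoffs gives −7q + 9 = 8q + 1 ⇒ q = 8/15.

79/15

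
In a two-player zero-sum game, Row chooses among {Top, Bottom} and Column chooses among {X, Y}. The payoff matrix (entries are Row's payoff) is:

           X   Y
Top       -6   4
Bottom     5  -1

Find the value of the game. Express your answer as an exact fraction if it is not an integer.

7/8

Row minima: Top → -6, Bottom → -1; maximin = -1.
Column maxima: X → 5, Y → 4; minimax = 4.
-1 ≠ 4, so there is no saddle point; optimal play is mixed.
Let Row play Top with probability p. Expected payoff against X: (-6)p + 5(1−p) = −11p + 5; against Y: 4p + (-1)(1−p) = 5p − 1.
Setting these equal: −11p + 5 = 5p − 1 ⇒ −16p = -6 ⇒ p = 3/8, and the value is (-11)·(3/8) + 5 = 7/8.
For Column: with q = P(X), equating Top's and Bottom's payoffs gives −10q + 4 = 6q − 1 ⇒ q = 5/16.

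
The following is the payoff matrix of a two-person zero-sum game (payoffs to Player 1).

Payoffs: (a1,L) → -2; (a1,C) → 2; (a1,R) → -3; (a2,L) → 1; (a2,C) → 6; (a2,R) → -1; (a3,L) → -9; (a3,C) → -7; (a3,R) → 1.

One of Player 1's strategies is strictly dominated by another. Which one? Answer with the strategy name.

a1

a2 gives a strictly higher payoff than a1 against every column: 1 > -2, 6 > 2, -1 > -3.
So a1 is strictly dominated and Player 1 never plays it.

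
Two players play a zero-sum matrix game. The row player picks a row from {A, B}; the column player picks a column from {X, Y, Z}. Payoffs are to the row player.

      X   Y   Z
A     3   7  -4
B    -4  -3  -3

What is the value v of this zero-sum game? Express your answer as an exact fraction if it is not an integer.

Row minima: A → -4, B → -4; maximin = -4.
Column maxima: X → 3, Y → 7, Z → -3; minimax = -3.
-4 ≠ -3, so there is no saddle point; optimal play is mixed.
Y is strictly dominated by X (it gives the row player strictly more in every row), so the column player never plays it.
On the remaining 2×2 (A, B vs X, Z):
Let the row player play A with probability p. Expected payoff against X: 3p + (-4)(1−p) = 7p − 4; against Z: (-4)p + (-3)(1−p) = −p − 3.
Setting these equal: 7p − 4 = −p − 3 ⇒ 8p = 1 ⇒ p = 1/8, and the value is (7)·(1/8) − 4 = -25/8.
For the column player: with q = P(X), equating A's and B's payoffs gives 7q − 4 = −q − 3 ⇒ q = 1/8.

-25/8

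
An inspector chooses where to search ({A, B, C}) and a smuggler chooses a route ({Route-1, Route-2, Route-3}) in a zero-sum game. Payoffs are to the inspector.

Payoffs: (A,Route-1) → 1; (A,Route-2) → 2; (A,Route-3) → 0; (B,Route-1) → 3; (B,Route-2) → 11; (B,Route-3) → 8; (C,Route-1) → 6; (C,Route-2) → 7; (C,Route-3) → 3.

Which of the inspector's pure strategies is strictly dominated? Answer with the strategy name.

A

B gives a strictly higher payoff than A against every column: 3 > 1, 11 > 2, 8 > 0.
So A is strictly dominated and the inspector never plays it.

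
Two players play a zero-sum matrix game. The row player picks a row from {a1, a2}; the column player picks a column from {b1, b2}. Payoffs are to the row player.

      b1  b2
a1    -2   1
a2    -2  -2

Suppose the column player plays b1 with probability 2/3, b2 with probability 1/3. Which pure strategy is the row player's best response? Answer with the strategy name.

Expected payoff of a1: (2/3)·(-2) + (1/3)·1 = -1.
Expected payoff of a2: (2/3)·(-2) + (1/3)·(-2) = -2.
The largest is -1, so the row player's best response is a1.

a1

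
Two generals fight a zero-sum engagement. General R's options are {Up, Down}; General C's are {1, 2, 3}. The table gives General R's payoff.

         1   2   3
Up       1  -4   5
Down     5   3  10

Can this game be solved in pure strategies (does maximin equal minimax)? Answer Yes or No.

Yes

Row minima: Up → -4, Down → 3; maximin = 3.
Column maxima: 1 → 5, 2 → 3, 3 → 10; minimax = 3.
maximin = minimax = 3, so a saddle point exists.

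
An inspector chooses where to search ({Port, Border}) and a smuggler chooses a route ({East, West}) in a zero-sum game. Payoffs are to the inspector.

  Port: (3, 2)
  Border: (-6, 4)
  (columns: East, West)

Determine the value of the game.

24/11

Row minima: Port → 2, Border → -6; maximin = 2.
Column maxima: East → 3, West → 4; minimax = 3.
2 ≠ 3, so there is no saddle point; optimal play is mixed.
Let the inspector play Port with probability p. Expected payoff against East: 3p + (-6)(1−p) = 9p − 6; against West: 2p + 4(1−p) = −2p + 4.
Setting these equal: 9p − 6 = −2p + 4 ⇒ 11p = 10 ⇒ p = 10/11, and the value is (9)·(10/11) − 6 = 24/11.
For the smuggler: with q = P(East), equating Port's and Border's payoffs gives q + 2 = −10q + 4 ⇒ q = 2/11.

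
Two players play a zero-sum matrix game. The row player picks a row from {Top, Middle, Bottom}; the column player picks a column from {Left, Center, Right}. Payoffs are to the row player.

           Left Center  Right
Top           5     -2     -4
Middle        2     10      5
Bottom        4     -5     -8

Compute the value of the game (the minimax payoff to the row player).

11/4

Row minima: Top → -4, Middle → 2, Bottom → -8; maximin = 2.
Column maxima: Left → 5, Center → 10, Right → 5; minimax = 5.
2 ≠ 5, so there is no saddle point; optimal play is mixed.
Bottom is strictly dominated by Top, so the row player never plays it.
Center is strictly dominated by Right (it gives the row player strictly more in every row), so the column player never plays it.
On the remaining 2×2 (Top, Middle vs Left, Right):
Let the row player play Top with probability p. Expected payoff against Left: 5p + 2(1−p) = 3p + 2; against Right: (-4)p + 5(1−p) = −9p + 5.
Setting these equal: 3p + 2 = −9p + 5 ⇒ 12p = 3 ⇒ p = 1/4, and the value is (3)·(1/4) + 2 = 11/4.
For the column player: with q = P(Left), equating Top's and Middle's payoffs gives 9q − 4 = −3q + 5 ⇒ q = 3/4.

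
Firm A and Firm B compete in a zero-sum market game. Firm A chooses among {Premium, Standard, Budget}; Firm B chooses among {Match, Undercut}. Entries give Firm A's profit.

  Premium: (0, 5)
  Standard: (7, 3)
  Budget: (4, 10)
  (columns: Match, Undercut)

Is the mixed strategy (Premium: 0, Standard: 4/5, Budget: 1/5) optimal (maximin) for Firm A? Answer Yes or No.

Against Match this mix gives (4/5)·7 + (1/5)·4 = 32/5.
Against Undercut this mix gives (4/5)·3 + (1/5)·10 = 22/5.
Firm B will play Undercut, holding Firm A to 22/5. Shifting weight toward the row that does better against Undercut would raise this floor (the equalizing mix achieves 29/5 against both Undercut and Match), so the proposed strategy is not optimal.

No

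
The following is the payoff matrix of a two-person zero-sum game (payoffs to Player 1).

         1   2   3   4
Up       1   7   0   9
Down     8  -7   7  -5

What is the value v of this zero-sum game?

7/3

Row minima: Up → 0, Down → -7; maximin = 0.
Column maxima: 1 → 8, 2 → 7, 3 → 7, 4 → 9; minimax = 7.
0 ≠ 7, so there is no saddle point; optimal play is mixed.
1 is strictly dominated by 3 (it gives Player 1 strictly more in every row), so Player 2 never plays it.
4 is strictly dominated by 2 (it gives Player 1 strictly more in every row), so Player 2 never plays it.
On the remaining 2×2 (Up, Down vs 2, 3):
Let Player 1 play Up with probability p. Expected payoff against 2: 7p + (-7)(1−p) = 14p − 7; against 3: 0p + 7(1−p) = −7p + 7.
Setting these equal: 14p − 7 = −7p + 7 ⇒ 21p = 14 ⇒ p = 2/3, and the value is (14)·(2/3) − 7 = 7/3.
For Player 2: with q = P(2), equating Up's and Down's payoffs gives 7q = −14q + 7 ⇒ q = 1/3.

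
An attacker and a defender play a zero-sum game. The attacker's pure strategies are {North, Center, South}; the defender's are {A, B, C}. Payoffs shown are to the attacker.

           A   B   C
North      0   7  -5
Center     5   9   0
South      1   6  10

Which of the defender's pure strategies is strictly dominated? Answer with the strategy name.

B

A holds the attacker's payoff strictly below B in every row: 0 < 7, 5 < 9, 1 < 6.
So B is strictly dominated for the defender.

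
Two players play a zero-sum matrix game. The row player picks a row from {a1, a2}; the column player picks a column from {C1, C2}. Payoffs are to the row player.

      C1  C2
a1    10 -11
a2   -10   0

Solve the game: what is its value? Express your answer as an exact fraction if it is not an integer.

-110/31

Row minima: a1 → -11, a2 → -10; maximin = -10.
Column maxima: C1 → 10, C2 → 0; minimax = 0.
-10 ≠ 0, so there is no saddle point; optimal play is mixed.
Let the row player play a1 with probability p. Expected payoff against C1: 10p + (-10)(1−p) = 20p − 10; against C2: (-11)p + 0(1−p) = −11p.
Setting these equal: 20p − 10 = −11p ⇒ 31p = 10 ⇒ p = 10/31, and the value is (20)·(10/31) − 10 = -110/31.
For the column player: with q = P(C1), equating a1's and a2's payoffs gives 21q − 11 = −10q ⇒ q = 11/31.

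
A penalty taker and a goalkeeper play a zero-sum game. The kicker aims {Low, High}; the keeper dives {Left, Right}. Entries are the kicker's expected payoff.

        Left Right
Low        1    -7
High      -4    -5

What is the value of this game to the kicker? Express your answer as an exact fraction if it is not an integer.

Row minima: Low → -7, High → -5; maximin = -5.
Column maxima: Left → 1, Right → -5; minimax = -5.
Since maximin = minimax = -5, there is a saddle point and the value is -5.

-5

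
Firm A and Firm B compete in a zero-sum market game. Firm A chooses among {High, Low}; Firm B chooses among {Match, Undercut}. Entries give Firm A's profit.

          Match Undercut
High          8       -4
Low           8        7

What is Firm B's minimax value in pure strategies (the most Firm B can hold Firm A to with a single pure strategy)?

7

Column maxima: Match → 8, Undercut → 7.
The smallest of these is 7.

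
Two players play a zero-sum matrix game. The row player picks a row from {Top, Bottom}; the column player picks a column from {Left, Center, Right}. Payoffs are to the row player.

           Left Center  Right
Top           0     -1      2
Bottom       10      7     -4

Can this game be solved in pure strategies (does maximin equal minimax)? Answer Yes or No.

No

Row minima: Top → -1, Bottom → -4; maximin = -1.
Column maxima: Left → 10, Center → 7, Right → 2; minimax = 2.
-1 ≠ 2, so no pure-strategy equilibrium exists.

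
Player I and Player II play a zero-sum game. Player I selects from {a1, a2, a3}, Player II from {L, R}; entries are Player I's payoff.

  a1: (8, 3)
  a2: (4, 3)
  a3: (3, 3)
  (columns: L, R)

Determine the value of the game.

Row minima: a1 → 3, a2 → 3, a3 → 3; maximin = 3.
Column maxima: L → 8, R → 3; minimax = 3.
Since maximin = minimax = 3, there is a saddle point and the value is 3.

3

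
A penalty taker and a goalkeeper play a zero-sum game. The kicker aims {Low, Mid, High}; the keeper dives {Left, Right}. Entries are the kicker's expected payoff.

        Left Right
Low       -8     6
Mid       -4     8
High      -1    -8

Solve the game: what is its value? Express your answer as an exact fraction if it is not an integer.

-40/19

Row minima: Low → -8, Mid → -4, High → -8; maximin = -4.
Column maxima: Left → -1, Right → 8; minimax = -1.
-4 ≠ -1, so there is no saddle point; optimal play is mixed.
Low is strictly dominated by Mid, so the kicker never plays it.
On the remaining 2×2 (Mid, High vs Left, Right):
Let the kicker play Mid with probability p. Expected payoff against Left: (-4)p + (-1)(1−p) = −3p − 1; against Right: 8p + (-8)(1−p) = 16p − 8.
Setting these equal: −3p − 1 = 16p − 8 ⇒ −19p = -7 ⇒ p = 7/19, and the value is (-3)·(7/19) − 1 = -40/19.
For the keeper: with q = P(Left), equating Mid's and High's payoffs gives −12q + 8 = 7q − 8 ⇒ q = 16/19.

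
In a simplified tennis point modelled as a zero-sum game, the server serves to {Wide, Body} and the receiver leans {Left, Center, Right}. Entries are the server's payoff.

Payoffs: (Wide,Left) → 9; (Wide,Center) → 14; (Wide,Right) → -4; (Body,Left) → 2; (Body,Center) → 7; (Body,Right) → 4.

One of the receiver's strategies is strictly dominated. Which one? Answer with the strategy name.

Left holds the server's payoff strictly below Center in every row: 9 < 14, 2 < 7.
So Center is strictly dominated for the receiver.

Center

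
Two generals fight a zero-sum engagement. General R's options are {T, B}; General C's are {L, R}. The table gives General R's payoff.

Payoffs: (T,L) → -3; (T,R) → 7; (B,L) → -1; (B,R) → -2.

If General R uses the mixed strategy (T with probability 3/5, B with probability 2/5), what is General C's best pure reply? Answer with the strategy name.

If General C plays L, General R's expected payoff is (3/5)·(-3) + (2/5)·(-1) = -11/5.
If General C plays R, General R's expected payoff is (3/5)·7 + (2/5)·(-2) = 17/5.
General C minimizes General R's payoff; the smallest is -11/5, so the best response is L.

L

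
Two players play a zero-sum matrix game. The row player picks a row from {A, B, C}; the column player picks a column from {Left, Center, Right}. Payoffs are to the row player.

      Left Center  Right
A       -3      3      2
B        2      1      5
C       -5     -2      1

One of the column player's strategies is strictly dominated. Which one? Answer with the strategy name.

Left holds the row player's payoff strictly below Right in every row: -3 < 2, 2 < 5, -5 < 1.
So Right is strictly dominated for the column player.

Right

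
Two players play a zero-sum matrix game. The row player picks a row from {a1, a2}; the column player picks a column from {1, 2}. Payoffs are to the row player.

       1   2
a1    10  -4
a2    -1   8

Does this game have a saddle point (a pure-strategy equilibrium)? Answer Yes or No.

Row minima: a1 → -4, a2 → -1; maximin = -1.
Column maxima: 1 → 10, 2 → 8; minimax = 8.
-1 ≠ 8, so no pure-strategy equilibrium exists.

No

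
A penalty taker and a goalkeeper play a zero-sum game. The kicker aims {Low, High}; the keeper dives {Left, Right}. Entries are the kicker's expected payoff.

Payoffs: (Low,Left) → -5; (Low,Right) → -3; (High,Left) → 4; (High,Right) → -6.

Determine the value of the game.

Row minima: Low → -5, High → -6; maximin = -5.
Column maxima: Left → 4, Right → -3; minimax = -3.
-5 ≠ -3, so there is no saddle point; optimal play is mixed.
Let the kicker play Low with probability p. Expected payoff against Left: (-5)p + 4(1−p) = −9p + 4; against Right: (-3)p + (-6)(1−p) = 3p − 6.
Setting these equal: −9p + 4 = 3p − 6 ⇒ −12p = -10 ⇒ p = 5/6, and the value is (-9)·(5/6) + 4 = -7/2.
For the keeper: with q = P(Left), equating Low's and High's payoffs gives −2q − 3 = 10q − 6 ⇒ q = 1/4.

-7/2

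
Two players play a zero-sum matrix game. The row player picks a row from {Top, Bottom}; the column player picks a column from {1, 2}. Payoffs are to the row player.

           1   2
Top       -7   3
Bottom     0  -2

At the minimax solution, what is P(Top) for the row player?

Row minima: Top → -7, Bottom → -2; maximin = -2.
Column maxima: 1 → 0, 2 → 3; minimax = 0.
-2 ≠ 0, so there is no saddle point; optimal play is mixed.
Let the row player play Top with probability p. Expected payoff against 1: (-7)p + 0(1−p) = −7p; against 2: 3p + (-2)(1−p) = 5p − 2.
Setting these equal: −7p = 5p − 2 ⇒ −12p = -2 ⇒ p = 1/6, and the value is (-7)·(1/6) = -7/6.
For the column player: with q = P(1), equating Top's and Bottom's payoffs gives −10q + 3 = 2q − 2 ⇒ q = 5/12.

1/6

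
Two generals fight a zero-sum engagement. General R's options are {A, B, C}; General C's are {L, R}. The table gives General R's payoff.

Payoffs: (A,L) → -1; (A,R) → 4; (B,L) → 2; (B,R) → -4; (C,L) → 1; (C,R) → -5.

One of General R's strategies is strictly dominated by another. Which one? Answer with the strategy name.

C

B gives a strictly higher payoff than C against every column: 2 > 1, -4 > -5.
So C is strictly dominated and General R never plays it.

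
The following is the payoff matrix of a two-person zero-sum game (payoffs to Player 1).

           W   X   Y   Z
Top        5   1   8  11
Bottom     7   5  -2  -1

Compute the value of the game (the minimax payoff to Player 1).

Row minima: Top → 1, Bottom → -2; maximin = 1.
Column maxima: W → 7, X → 5, Y → 8, Z → 11; minimax = 5.
1 ≠ 5, so there is no saddle point; optimal play is mixed.
W is strictly dominated by X (it gives Player 1 strictly more in every row), so Player 2 never plays it.
Z is strictly dominated by Y (it gives Player 1 strictly more in every row), so Player 2 never plays it.
On the remaining 2×2 (Top, Bottom vs X, Y):
Let Player 1 play Top with probability p. Expected payoff against X: 1p + 5(1−p) = −4p + 5; against Y: 8p + (-2)(1−p) = 10p − 2.
Setting these equal: −4p + 5 = 10p − 2 ⇒ −14p = -7 ⇒ p = 1/2, and the value is (-4)·(1/2) + 5 = 3.
For Player 2: with q = P(X), equating Top's and Bottom's payoffs gives −7q + 8 = 7q − 2 ⇒ q = 5/7.

3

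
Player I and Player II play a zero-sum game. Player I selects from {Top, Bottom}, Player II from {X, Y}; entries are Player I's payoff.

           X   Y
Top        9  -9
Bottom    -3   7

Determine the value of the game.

9/7

Row minima: Top → -9, Bottom → -3; maximin = -3.
Column maxima: X → 9, Y → 7; minimax = 7.
-3 ≠ 7, so there is no saddle point; optimal play is mixed.
Let Player I play Top with probability p. Expected payoff against X: 9p + (-3)(1−p) = 12p − 3; against Y: (-9)p + 7(1−p) = −16p + 7.
Setting these equal: 12p − 3 = −16p + 7 ⇒ 28p = 10 ⇒ p = 5/14, and the value is (12)·(5/14) − 3 = 9/7.
For Player II: with q = P(X), equating Top's and Bottom's payoffs gives 18q − 9 = −10q + 7 ⇒ q = 4/7.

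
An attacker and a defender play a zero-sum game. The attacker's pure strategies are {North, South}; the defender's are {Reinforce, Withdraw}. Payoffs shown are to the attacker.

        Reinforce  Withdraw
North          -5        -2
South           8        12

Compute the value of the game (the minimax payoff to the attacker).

Row minima: North → -5, South → 8; maximin = 8.
Column maxima: Reinforce → 8, Withdraw → 12; minimax = 8.
Since maximin = minimax = 8, there is a saddle point and the value is 8.

8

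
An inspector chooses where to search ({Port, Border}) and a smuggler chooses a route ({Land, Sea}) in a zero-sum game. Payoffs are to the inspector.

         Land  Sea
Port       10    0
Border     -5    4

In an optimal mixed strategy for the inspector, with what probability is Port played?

9/19

Row minima: Port → 0, Border → -5; maximin = 0.
Column maxima: Land → 10, Sea → 4; minimax = 4.
0 ≠ 4, so there is no saddle point; optimal play is mixed.
Let the inspector play Port with probability p. Expected payoff against Land: 10p + (-5)(1−p) = 15p − 5; against Sea: 0p + 4(1−p) = −4p + 4.
Setting these equal: 15p − 5 = −4p + 4 ⇒ 19p = 9 ⇒ p = 9/19, and the value is (15)·(9/19) − 5 = 40/19.
For the smuggler: with q = P(Land), equating Port's and Border's payoffs gives 10q = −9q + 4 ⇒ q = 4/19.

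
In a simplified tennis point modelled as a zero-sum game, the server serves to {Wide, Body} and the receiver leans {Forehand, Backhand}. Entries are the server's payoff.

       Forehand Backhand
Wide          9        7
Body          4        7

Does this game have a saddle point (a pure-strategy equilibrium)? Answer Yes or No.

Row minima: Wide → 7, Body → 4; maximin = 7.
Column maxima: Forehand → 9, Backhand → 7; minimax = 7.
maximin = minimax = 7, so a saddle point exists.

Yes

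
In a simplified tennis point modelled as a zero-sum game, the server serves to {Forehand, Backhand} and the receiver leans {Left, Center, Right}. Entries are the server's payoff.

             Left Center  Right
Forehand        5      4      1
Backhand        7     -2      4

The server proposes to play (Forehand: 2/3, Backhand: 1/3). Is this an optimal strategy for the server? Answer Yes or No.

Yes

Against Left this mix gives (2/3)·5 + (1/3)·7 = 17/3.
Against Center this mix gives (2/3)·4 + (1/3)·(-2) = 2.
Against Right this mix gives (2/3)·1 + (1/3)·4 = 2.
All of the receiver's active replies (Center, Right) yield 2, and no column does worse for the server. The mix makes the receiver indifferent and guarantees 2, so it is optimal.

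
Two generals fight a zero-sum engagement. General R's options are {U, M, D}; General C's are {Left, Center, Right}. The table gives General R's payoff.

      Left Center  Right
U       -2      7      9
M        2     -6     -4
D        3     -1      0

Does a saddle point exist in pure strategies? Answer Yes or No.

No

Row minima: U → -2, M → -6, D → -1; maximin = -1.
Column maxima: Left → 3, Center → 7, Right → 9; minimax = 3.
-1 ≠ 3, so no pure-strategy equilibrium exists.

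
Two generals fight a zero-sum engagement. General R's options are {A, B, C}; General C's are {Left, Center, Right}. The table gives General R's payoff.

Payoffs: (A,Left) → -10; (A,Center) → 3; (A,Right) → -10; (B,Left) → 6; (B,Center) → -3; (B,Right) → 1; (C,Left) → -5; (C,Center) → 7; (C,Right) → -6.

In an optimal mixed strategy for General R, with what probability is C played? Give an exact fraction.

Row minima: A → -10, B → -3, C → -6; maximin = -3.
Column maxima: Left → 6, Center → 7, Right → 1; minimax = 1.
-3 ≠ 1, so there is no saddle point; optimal play is mixed.
A is strictly dominated by C, so General R never plays it.
With A eliminated, Left is strictly dominated by Right (it gives General R strictly more in every remaining row), so General C never plays it.
On the remaining 2×2 (B, C vs Center, Right):
Let General R play B with probability p. Expected payoff against Center: (-3)p + 7(1−p) = −10p + 7; against Right: 1p + (-6)(1−p) = 7p − 6.
Setting these equal: −10p + 7 = 7p − 6 ⇒ −17p = -13 ⇒ p = 13/17, and the value is (-10)·(13/17) + 7 = -11/17.
For General C: with q = P(Center), equating B's and C's payoffs gives −4q + 1 = 13q − 6 ⇒ q = 7/17.

4/17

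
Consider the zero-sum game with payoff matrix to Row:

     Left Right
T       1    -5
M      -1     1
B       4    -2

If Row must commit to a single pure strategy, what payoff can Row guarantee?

Row minima: T → -5, M → -1, B → -2.
The best of these is -1.

-1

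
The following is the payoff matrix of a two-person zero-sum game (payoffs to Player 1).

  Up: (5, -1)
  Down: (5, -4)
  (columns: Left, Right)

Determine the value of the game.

-1

Row minima: Up → -1, Down → -4; maximin = -1.
Column maxima: Left → 5, Right → -1; minimax = -1.
Since maximin = minimax = -1, there is a saddle point and the value is -1.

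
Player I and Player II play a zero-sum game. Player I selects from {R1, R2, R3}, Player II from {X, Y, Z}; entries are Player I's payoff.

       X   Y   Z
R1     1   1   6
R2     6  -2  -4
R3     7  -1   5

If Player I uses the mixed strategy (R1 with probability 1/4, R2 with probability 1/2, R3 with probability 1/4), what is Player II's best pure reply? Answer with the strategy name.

If Player II plays X, Player I's expected payoff is (1/4)·1 + (1/2)·6 + (1/4)·7 = 5.
If Player II plays Y, Player I's expected payoff is (1/4)·1 + (1/2)·(-2) + (1/4)·(-1) = -1.
If Player II plays Z, Player I's expected payoff is (1/4)·6 + (1/2)·(-4) + (1/4)·5 = 3/4.
Player II minimizes Player I's payoff; the smallest is -1, so the best response is Y.

Y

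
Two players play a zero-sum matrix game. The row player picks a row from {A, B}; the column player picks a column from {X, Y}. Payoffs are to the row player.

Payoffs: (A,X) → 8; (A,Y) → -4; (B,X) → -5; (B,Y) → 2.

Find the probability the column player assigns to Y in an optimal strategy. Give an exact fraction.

Row minima: A → -4, B → -5; maximin = -4.
Column maxima: X → 8, Y → 2; minimax = 2.
-4 ≠ 2, so there is no saddle point; optimal play is mixed.
Let the row player play A with probability p. Expected payoff against X: 8p + (-5)(1−p) = 13p − 5; against Y: (-4)p + 2(1−p) = −6p + 2.
Setting these equal: 13p − 5 = −6p + 2 ⇒ 19p = 7 ⇒ p = 7/19, and the value is (13)·(7/19) − 5 = -4/19.
For the column player: with q = P(X), equating A's and B's payoffs gives 12q − 4 = −7q + 2 ⇒ q = 6/19.

13/19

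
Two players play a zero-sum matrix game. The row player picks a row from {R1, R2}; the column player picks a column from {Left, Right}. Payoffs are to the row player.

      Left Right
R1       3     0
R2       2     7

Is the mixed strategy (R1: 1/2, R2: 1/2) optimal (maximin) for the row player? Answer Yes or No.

Against Left this mix gives (1/2)·3 + (1/2)·2 = 5/2.
Against Right this mix gives (1/2)·0 + (1/2)·7 = 7/2.
The column player will play Left, holding the row player to 5/2. Shifting weight toward the row that does better against Left would raise this floor (the equalizing mix achieves 21/8 against both Left and Right), so the proposed strategy is not optimal.

No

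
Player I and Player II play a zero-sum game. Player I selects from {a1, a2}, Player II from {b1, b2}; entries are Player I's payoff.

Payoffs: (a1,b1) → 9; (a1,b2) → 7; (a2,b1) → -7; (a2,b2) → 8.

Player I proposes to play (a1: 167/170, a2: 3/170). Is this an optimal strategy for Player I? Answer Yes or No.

No

Against b1 this mix gives (167/170)·9 + (3/170)·(-7) = 741/85.
Against b2 this mix gives (167/170)·7 + (3/170)·8 = 1193/170.
Player II will play b2, holding Player I to 1193/170. Shifting weight toward the row that does better against b2 would raise this floor (the equalizing mix achieves 121/17 against both b2 and b1), so the proposed strategy is not optimal.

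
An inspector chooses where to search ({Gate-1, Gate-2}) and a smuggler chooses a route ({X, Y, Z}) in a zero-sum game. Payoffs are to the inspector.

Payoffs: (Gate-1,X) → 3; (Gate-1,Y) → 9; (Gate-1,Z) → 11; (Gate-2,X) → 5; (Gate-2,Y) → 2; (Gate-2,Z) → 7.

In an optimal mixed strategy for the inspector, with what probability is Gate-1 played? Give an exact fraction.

Row minima: Gate-1 → 3, Gate-2 → 2; maximin = 3.
Column maxima: X → 5, Y → 9, Z → 11; minimax = 5.
3 ≠ 5, so there is no saddle point; optimal play is mixed.
Z is strictly dominated by X (it gives the inspector strictly more in every row), so the smuggler never plays it.
On the remaining 2×2 (Gate-1, Gate-2 vs X, Y):
Let the inspector play Gate-1 with probability p. Expected payoff against X: 3p + 5(1−p) = −2p + 5; against Y: 9p + 2(1−p) = 7p + 2.
Setting these equal: −2p + 5 = 7p + 2 ⇒ −9p = -3 ⇒ p = 1/3, and the value is (-2)·(1/3) + 5 = 13/3.
For the smuggler: with q = P(X), equating Gate-1's and Gate-2's payoffs gives −6q + 9 = 3q + 2 ⇒ q = 7/9.

1/3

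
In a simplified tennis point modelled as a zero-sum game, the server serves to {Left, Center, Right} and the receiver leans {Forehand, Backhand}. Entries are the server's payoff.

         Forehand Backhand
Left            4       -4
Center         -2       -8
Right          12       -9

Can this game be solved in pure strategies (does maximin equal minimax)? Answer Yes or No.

Yes

Row minima: Left → -4, Center → -8, Right → -9; maximin = -4.
Column maxima: Forehand → 12, Backhand → -4; minimax = -4.
maximin = minimax = -4, so a saddle point exists.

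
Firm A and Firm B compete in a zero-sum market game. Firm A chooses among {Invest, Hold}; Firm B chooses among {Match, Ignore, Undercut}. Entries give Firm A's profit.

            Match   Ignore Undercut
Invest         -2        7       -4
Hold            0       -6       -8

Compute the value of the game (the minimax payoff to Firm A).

-4

Row minima: Invest → -4, Hold → -8; maximin = -4.
Column maxima: Match → 0, Ignore → 7, Undercut → -4; minimax = -4.
Since maximin = minimax = -4, there is a saddle point and the value is -4.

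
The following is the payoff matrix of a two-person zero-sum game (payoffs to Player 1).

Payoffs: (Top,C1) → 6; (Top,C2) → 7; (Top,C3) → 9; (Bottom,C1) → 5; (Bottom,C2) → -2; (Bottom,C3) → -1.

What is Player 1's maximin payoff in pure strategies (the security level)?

6

Row minima: Top → 6, Bottom → -2.
The best of these is 6.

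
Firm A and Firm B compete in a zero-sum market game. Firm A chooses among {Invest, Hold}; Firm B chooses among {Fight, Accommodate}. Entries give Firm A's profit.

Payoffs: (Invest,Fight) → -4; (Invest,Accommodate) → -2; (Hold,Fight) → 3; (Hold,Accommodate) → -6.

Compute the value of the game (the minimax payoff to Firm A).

-30/11

Row minima: Invest → -4, Hold → -6; maximin = -4.
Column maxima: Fight → 3, Accommodate → -2; minimax = -2.
-4 ≠ -2, so there is no saddle point; optimal play is mixed.
Let Firm A play Invest with probability p. Expected payoff against Fight: (-4)p + 3(1−p) = −7p + 3; against Accommodate: (-2)p + (-6)(1−p) = 4p − 6.
Setting these equal: −7p + 3 = 4p − 6 ⇒ −11p = -9 ⇒ p = 9/11, and the value is (-7)·(9/11) + 3 = -30/11.
For Firm B: with q = P(Fight), equating Invest's and Hold's payoffs gives −2q − 2 = 9q − 6 ⇒ q = 4/11.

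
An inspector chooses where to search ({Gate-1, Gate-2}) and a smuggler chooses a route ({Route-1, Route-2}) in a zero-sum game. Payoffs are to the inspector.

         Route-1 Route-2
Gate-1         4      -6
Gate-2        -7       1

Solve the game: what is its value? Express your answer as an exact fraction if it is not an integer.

Row minima: Gate-1 → -6, Gate-2 → -7; maximin = -6.
Column maxima: Route-1 → 4, Route-2 → 1; minimax = 1.
-6 ≠ 1, so there is no saddle point; optimal play is mixed.
Let the inspector play Gate-1 with probability p. Expected payoff against Route-1: 4p + (-7)(1−p) = 11p − 7; against Route-2: (-6)p + 1(1−p) = −7p + 1.
Setting these equal: 11p − 7 = −7p + 1 ⇒ 18p = 8 ⇒ p = 4/9, and the value is (11)·(4/9) − 7 = -19/9.
For the smuggler: with q = P(Route-1), equating Gate-1's and Gate-2's payoffs gives 10q − 6 = −8q + 1 ⇒ q = 7/18.

-19/9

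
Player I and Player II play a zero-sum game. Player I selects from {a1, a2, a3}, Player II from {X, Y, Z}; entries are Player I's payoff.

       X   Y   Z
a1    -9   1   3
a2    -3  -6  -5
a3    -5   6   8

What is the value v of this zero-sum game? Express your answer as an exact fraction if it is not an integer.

-24/7

Row minima: a1 → -9, a2 → -6, a3 → -5; maximin = -5.
Column maxima: X → -3, Y → 6, Z → 8; minimax = -3.
-5 ≠ -3, so there is no saddle point; optimal play is mixed.
a1 is strictly dominated by a3, so Player I never plays it.
Z is strictly dominated by Y (it gives Player I strictly more in every row), so Player II never plays it.
On the remaining 2×2 (a2, a3 vs X, Y):
Let Player I play a2 with probability p. Expected payoff against X: (-3)p + (-5)(1−p) = 2p − 5; against Y: (-6)p + 6(1−p) = −12p + 6.
Setting these equal: 2p − 5 = −12p + 6 ⇒ 14p = 11 ⇒ p = 11/14, and the value is (2)·(11/14) − 5 = -24/7.
For Player II: with q = P(X), equating a2's and a3's payoffs gives 3q − 6 = −11q + 6 ⇒ q = 6/7.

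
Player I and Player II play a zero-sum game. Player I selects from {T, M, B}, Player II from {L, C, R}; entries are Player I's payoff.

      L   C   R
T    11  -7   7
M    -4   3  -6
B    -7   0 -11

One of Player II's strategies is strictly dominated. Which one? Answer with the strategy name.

L

R holds Player I's payoff strictly below L in every row: 7 < 11, -6 < -4, -11 < -7.
So L is strictly dominated for Player II.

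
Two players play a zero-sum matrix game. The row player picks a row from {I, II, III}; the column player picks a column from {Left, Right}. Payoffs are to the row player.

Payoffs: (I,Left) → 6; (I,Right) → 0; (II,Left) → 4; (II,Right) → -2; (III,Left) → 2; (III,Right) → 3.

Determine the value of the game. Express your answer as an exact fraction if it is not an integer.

18/7

Row minima: I → 0, II → -2, III → 2; maximin = 2.
Column maxima: Left → 6, Right → 3; minimax = 3.
2 ≠ 3, so there is no saddle point; optimal play is mixed.
II is strictly dominated by I, so the row player never plays it.
On the remaining 2×2 (I, III vs Left, Right):
Let the row player play I with probability p. Expected payoff against Left: 6p + 2(1−p) = 4p + 2; against Right: 0p + 3(1−p) = −3p + 3.
Setting these equal: 4p + 2 = −3p + 3 ⇒ 7p = 1 ⇒ p = 1/7, and the value is (4)·(1/7) + 2 = 18/7.
For the column player: with q = P(Left), equating I's and III's payoffs gives 6q = −q + 3 ⇒ q = 3/7.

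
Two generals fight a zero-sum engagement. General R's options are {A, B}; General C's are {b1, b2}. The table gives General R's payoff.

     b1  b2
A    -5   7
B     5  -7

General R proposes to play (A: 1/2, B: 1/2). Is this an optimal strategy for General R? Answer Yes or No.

Against b1 this mix gives (1/2)·(-5) + (1/2)·5 = 0.
Against b2 this mix gives (1/2)·7 + (1/2)·(-7) = 0.
All of General C's active replies (b1, b2) yield 0, and no column does worse for General R. The mix makes General C indifferent and guarantees 0, so it is optimal.

Yes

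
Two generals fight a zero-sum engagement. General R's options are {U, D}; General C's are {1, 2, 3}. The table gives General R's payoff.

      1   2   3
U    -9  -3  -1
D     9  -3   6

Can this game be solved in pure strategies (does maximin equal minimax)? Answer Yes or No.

Yes

Row minima: U → -9, D → -3; maximin = -3.
Column maxima: 1 → 9, 2 → -3, 3 → 6; minimax = -3.
maximin = minimax = -3, so a saddle point exists.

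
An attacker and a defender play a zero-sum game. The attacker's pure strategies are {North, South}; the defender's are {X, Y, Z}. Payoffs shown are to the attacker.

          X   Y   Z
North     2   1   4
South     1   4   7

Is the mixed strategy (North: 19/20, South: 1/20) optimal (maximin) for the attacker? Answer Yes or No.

Against X this mix gives (19/20)·2 + (1/20)·1 = 39/20.
Against Y this mix gives (19/20)·1 + (1/20)·4 = 23/20.
Against Z this mix gives (19/20)·4 + (1/20)·7 = 83/20.
The defender will play Y, holding the attacker to 23/20. Shifting weight toward the row that does better against Y would raise this floor (the equalizing mix achieves 7/4 against both Y and X), so the proposed strategy is not optimal.

No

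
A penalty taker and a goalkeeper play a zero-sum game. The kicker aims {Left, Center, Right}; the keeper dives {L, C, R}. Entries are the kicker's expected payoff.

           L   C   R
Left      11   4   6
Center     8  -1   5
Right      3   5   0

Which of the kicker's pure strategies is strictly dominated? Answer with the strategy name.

Left gives a strictly higher payoff than Center against every column: 11 > 8, 4 > -1, 6 > 5.
So Center is strictly dominated and the kicker never plays it.

Center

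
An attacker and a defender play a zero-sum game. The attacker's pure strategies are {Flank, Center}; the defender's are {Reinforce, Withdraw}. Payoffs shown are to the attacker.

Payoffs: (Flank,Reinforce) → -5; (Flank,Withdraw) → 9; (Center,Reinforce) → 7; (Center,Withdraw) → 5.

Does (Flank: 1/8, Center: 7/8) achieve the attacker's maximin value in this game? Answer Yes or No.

Against Reinforce this mix gives (1/8)·(-5) + (7/8)·7 = 11/2.
Against Withdraw this mix gives (1/8)·9 + (7/8)·5 = 11/2.
All of the defender's active replies (Reinforce, Withdraw) yield 11/2, and no column does worse for the attacker. The mix makes the defender indifferent and guarantees 11/2, so it is optimal.

Yes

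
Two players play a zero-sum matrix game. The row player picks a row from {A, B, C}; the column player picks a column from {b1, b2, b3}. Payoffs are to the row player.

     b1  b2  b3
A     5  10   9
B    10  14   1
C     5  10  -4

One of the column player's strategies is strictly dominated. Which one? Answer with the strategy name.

b2

b1 holds the row player's payoff strictly below b2 in every row: 5 < 10, 10 < 14, 5 < 10.
So b2 is strictly dominated for the column player.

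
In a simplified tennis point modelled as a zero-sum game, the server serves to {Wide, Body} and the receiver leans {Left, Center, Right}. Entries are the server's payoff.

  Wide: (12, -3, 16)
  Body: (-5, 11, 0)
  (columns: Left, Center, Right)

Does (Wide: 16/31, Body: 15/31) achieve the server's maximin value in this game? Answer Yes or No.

Yes

Against Left this mix gives (16/31)·12 + (15/31)·(-5) = 117/31.
Against Center this mix gives (16/31)·(-3) + (15/31)·11 = 117/31.
Against Right this mix gives (16/31)·16 + (15/31)·0 = 256/31.
All of the receiver's active replies (Left, Center) yield 117/31, and no column does worse for the server. The mix makes the receiver indifferent and guarantees 117/31, so it is optimal.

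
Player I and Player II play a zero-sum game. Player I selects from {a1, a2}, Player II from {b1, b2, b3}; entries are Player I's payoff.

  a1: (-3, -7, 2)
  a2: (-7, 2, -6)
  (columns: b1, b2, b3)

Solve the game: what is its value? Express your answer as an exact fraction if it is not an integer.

Row minima: a1 → -7, a2 → -7; maximin = -7.
Column maxima: b1 → -3, b2 → 2, b3 → 2; minimax = -3.
-7 ≠ -3, so there is no saddle point; optimal play is mixed.
b3 is strictly dominated by b1 (it gives Player I strictly more in every row), so Player II never plays it.
On the remaining 2×2 (a1, a2 vs b1, b2):
Let Player I play a1 with probability p. Expected payoff against b1: (-3)p + (-7)(1−p) = 4p − 7; against b2: (-7)p + 2(1−p) = −9p + 2.
Setting these equal: 4p − 7 = −9p + 2 ⇒ 13p = 9 ⇒ p = 9/13, and the value is (4)·(9/13) − 7 = -55/13.
For Player II: with q = P(b1), equating a1's and a2's payoffs gives 4q − 7 = −9q + 2 ⇒ q = 9/13.

-55/13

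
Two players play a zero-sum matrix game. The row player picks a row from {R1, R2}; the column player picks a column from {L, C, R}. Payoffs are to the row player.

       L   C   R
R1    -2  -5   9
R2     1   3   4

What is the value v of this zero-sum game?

1

Row minima: R1 → -5, R2 → 1; maximin = 1.
Column maxima: L → 1, C → 3, R → 9; minimax = 1.
Since maximin = minimax = 1, there is a saddle point and the value is 1.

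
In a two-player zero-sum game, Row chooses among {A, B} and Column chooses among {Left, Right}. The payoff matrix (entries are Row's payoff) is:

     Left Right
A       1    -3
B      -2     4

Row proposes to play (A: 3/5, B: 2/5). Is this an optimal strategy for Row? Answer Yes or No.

Yes

Against Left this mix gives (3/5)·1 + (2/5)·(-2) = -1/5.
Against Right this mix gives (3/5)·(-3) + (2/5)·4 = -1/5.
All of Column's active replies (Left, Right) yield -1/5, and no column does worse for Row. The mix makes Column indifferent and guarantees -1/5, so it is optimal.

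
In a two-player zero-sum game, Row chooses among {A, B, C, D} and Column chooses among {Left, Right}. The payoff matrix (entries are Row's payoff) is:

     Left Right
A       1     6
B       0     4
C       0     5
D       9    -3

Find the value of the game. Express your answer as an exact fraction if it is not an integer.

57/17

Row minima: A → 1, B → 0, C → 0, D → -3; maximin = 1.
Column maxima: Left → 9, Right → 6; minimax = 6.
1 ≠ 6, so there is no saddle point; optimal play is mixed.
B is strictly dominated by A, so Row never plays it.
C is strictly dominated by A, so Row never plays it.
On the remaining 2×2 (A, D vs Left, Right):
Let Row play A with probability p. Expected payoff against Left: 1p + 9(1−p) = −8p + 9; against Right: 6p + (-3)(1−p) = 9p − 3.
Setting these equal: −8p + 9 = 9p − 3 ⇒ −17p = -12 ⇒ p = 12/17, and the value is (-8)·(12/17) + 9 = 57/17.
For Column: with q = P(Left), equating A's and D's payoffs gives −5q + 6 = 12q − 3 ⇒ q = 9/17.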